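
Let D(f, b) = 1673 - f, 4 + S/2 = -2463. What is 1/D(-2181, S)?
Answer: 1/3854 ≈ 0.00025947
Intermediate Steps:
S = -4934 (S = -8 + 2*(-2463) = -8 - 4926 = -4934)
1/D(-2181, S) = 1/(1673 - 1*(-2181)) = 1/(1673 + 2181) = 1/3854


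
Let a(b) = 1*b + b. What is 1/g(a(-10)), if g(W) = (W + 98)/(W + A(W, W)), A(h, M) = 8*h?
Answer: -30/13 ≈ -2.3077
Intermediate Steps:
a(b) = 2*b (a(b) = b + b = 2*b)
g(W) = (98 + W)/(9*W) (g(W) = (W + 98)/(W + 8*W) = (98 + W)/((9*W)) = (98 + W)*(1/(9*W)) = (98 + W)/(9*W))
1/g(a(-10)) = 1/((98 + 2*(-10))/(9*((2*(-10))))) = 1/((⅑)*(98 - 20)/(-20)) = 1/((⅑)*(-1/20)*78) = 1/(-13/30) = -30/13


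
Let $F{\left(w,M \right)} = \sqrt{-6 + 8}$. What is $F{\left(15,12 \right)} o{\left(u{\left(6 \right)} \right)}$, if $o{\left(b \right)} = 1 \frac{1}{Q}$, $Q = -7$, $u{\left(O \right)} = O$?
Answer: $- \frac{\sqrt{2}}{7} \approx -0.20203$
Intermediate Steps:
$F{\left(w,M \right)} = \sqrt{2}$
$o{\left(b \right)} = - \frac{1}{7}$ ($o{\left(b \right)} = 1 \frac{1}{-7} = 1 \left(- \frac{1}{7}\right) = - \frac{1}{7}$)
$F{\left(15,12 \right)} o{\left(u{\left(6 \right)} \right)} = \sqrt{2} \left(- \frac{1}{7}\right) = - \frac{\sqrt{2}}{7}$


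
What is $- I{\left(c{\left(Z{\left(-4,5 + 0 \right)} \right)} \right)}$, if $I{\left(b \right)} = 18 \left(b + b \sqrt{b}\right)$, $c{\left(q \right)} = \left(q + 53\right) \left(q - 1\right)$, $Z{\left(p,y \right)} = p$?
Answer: $4410 + 30870 i \sqrt{5} \approx 4410.0 + 69027.0 i$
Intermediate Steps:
$c{\left(q \right)} = \left(-1 + q\right) \left(53 + q\right)$ ($c{\left(q \right)} = \left(53 + q\right) \left(-1 + q\right) = \left(-1 + q\right) \left(53 + q\right)$)
$I{\left(b \right)} = 18 b + 18 b^{\frac{3}{2}}$ ($I{\left(b \right)} = 18 \left(b + b^{\frac{3}{2}}\right) = 18 b + 18 b^{\frac{3}{2}}$)
$- I{\left(c{\left(Z{\left(-4,5 + 0 \right)} \right)} \right)} = - (18 \left(-53 + \left(-4\right)^{2} + 52 \left(-4\right)\right) + 18 \left(-53 + \left(-4\right)^{2} + 52 \left(-4\right)\right)^{\frac{3}{2}}) = - (18 \left(-53 + 16 - 208\right) + 18 \left(-53 + 16 - 208\right)^{\frac{3}{2}}) = - (18 \left(-245\right) + 18 \left(-245\right)^{\frac{3}{2}}) = - (-4410 + 18 \left(- 1715 i \sqrt{5}\right)) = - (-4410 - 30870 i \sqrt{5}) = 4410 + 30870 i \sqrt{5}$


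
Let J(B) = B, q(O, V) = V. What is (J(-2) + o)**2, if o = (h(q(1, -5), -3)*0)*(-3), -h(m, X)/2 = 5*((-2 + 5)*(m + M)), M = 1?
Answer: 4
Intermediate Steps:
h(m, X) = -30 - 30*m (h(m, X) = -10*(-2 + 5)*(m + 1) = -10*3*(1 + m) = -10*(3 + 3*m) = -2*(15 + 15*m) = -30 - 30*m)
o = 0 (o = ((-30 - 30*(-5))*0)*(-3) = ((-30 + 150)*0)*(-3) = (120*0)*(-3) = 0*(-3) = 0)
(J(-2) + o)**2 = (-2 + 0)**2 = (-2)**2 = 4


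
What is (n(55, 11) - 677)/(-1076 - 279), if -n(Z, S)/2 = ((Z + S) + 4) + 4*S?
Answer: 181/271 ≈ 0.66790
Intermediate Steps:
n(Z, S) = -8 - 10*S - 2*Z (n(Z, S) = -2*(((Z + S) + 4) + 4*S) = -2*(((S + Z) + 4) + 4*S) = -2*((4 + S + Z) + 4*S) = -2*(4 + Z + 5*S) = -8 - 10*S - 2*Z)
(n(55, 11) - 677)/(-1076 - 279) = ((-8 - 10*11 - 2*55) - 677)/(-1076 - 279) = ((-8 - 110 - 110) - 677)/(-1355) = (-228 - 677)*(-1/1355) = -905*(-1/1355) = 181/271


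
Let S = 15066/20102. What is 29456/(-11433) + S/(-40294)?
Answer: -11929618668053/4630307766402 ≈ -2.5764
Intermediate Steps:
S = 7533/10051 (S = 15066*(1/20102) = 7533/10051 ≈ 0.74948)
29456/(-11433) + S/(-40294) = 29456/(-11433) + (7533/10051)/(-40294) = 29456*(-1/11433) + (7533/10051)*(-1/40294) = -29456/11433 - 7533/404994994 = -11929618668053/4630307766402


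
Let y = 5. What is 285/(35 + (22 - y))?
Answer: 285/52 ≈ 5.4808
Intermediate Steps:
285/(35 + (22 - y)) = 285/(35 + (22 - 1*5)) = 285/(35 + (22 - 5)) = 285/(35 + 17) = 285/52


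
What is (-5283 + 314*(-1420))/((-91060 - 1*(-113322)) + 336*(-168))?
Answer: 451163/34186 ≈ 13.197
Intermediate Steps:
(-5283 + 314*(-1420))/((-91060 - 1*(-113322)) + 336*(-168)) = (-5283 - 445880)/((-91060 + 113322) - 56448) = -451163/(22262 - 56448) = -451163/(-34186) = -451163*(-1/34186) = 451163/34186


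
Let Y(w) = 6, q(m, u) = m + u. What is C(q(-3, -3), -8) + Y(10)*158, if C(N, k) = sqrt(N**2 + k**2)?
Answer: 958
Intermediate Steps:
C(q(-3, -3), -8) + Y(10)*158 = sqrt((-3 - 3)**2 + (-8)**2) + 6*158 = sqrt((-6)**2 + 64) + 948 = sqrt(36 + 64) + 948 = sqrt(100) + 948 = 10 + 948 = 958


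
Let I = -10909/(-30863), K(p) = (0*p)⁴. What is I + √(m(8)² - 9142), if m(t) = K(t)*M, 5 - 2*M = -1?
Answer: 10909/30863 + I*√9142 ≈ 0.35347 + 95.614*I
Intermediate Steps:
K(p) = 0 (K(p) = 0⁴ = 0)
M = 3 (M = 5/2 - ½*(-1) = 5/2 + ½ = 3)
m(t) = 0 (m(t) = 0*3 = 0)
I = 10909/30863 (I = -10909*(-1/30863) = 10909/30863 ≈ 0.35347)
I + √(m(8)² - 9142) = 10909/30863 + √(0² - 9142) = 10909/30863 + √(0 - 9142) = 10909/30863 + √(-9142) = 10909/30863 + I*√9142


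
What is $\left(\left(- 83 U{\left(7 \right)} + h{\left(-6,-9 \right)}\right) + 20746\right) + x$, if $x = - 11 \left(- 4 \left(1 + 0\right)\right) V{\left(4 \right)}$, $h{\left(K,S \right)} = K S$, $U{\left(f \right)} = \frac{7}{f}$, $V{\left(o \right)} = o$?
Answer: $20893$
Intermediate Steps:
$x = 176$ ($x = - 11 \left(- 4 \left(1 + 0\right)\right) 4 = - 11 \left(\left(-4\right) 1\right) 4 = \left(-11\right) \left(-4\right) 4 = 44 \cdot 4 = 176$)
$\left(\left(- 83 U{\left(7 \right)} + h{\left(-6,-9 \right)}\right) + 20746\right) + x = \left(\left(- 83 \cdot \frac{7}{7} - -54\right) + 20746\right) + 176 = \left(\left(- 83 \cdot 7 \cdot \frac{1}{7} + 54\right) + 20746\right) + 176 = \left(\left(\left(-83\right) 1 + 54\right) + 20746\right) + 176 = \left(\left(-83 + 54\right) + 20746\right) + 176 = \left(-29 + 20746\right) + 176 = 20717 + 176 = 20893$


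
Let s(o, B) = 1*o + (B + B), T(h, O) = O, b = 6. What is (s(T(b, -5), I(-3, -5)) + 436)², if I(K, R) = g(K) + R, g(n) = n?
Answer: 172225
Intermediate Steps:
I(K, R) = K + R
s(o, B) = o + 2*B
(s(T(b, -5), I(-3, -5)) + 436)² = ((-5 + 2*(-3 - 5)) + 436)² = ((-5 + 2*(-8)) + 436)² = ((-5 - 16) + 436)² = (-21 + 436)² = 415² = 172225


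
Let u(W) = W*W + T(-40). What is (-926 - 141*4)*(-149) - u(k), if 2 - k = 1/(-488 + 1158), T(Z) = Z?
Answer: 99676452079/448900 ≈ 2.2205e+5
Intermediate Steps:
k = 1339/670 (k = 2 - 1/(-488 + 1158) = 2 - 1/670 = 1339/670 ≈ 1.9985)
u(W) = -40 + W² (u(W) = W*W - 40 = W² - 40 = -40 + W²)
(-926 - 141*4)*(-149) - u(k) = (-926 - 141*4)*(-149) - (-40 + (1339/670)²) = (-926 - 564)*(-149) - (-40 + 1792921/448900) = -1490*(-149) - 1*(-16163079/448900) = 222010 + 16163079/448900 = 99676452079/448900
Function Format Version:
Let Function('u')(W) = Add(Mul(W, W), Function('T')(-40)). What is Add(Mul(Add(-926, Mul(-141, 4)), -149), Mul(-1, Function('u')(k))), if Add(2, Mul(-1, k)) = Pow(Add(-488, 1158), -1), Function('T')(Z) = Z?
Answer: Rational(99676452079, 448900) ≈ 2.2205e+5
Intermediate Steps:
k = Rational(1339, 670) (k = Add(2, Mul(-1, Pow(Add(-488, 1158), -1))) = Add(2, Mul(-1, Pow(670, -1))) = Add(2, Mul(-1, Rational(1, 670))) = Add(2, Rational(-1, 670)) = Rational(1339, 670) ≈ 1.9985)
Function('u')(W) = Add(-40, Pow(W, 2)) (Function('u')(W) = Add(Mul(W, W), -40) = Add(Pow(W, 2), -40) = Add(-40, Pow(W, 2)))
Add(Mul(Add(-926, Mul(-141, 4)), -149), Mul(-1, Function('u')(k))) = Add(Mul(Add(-926, Mul(-141, 4)), -149), Mul(-1, Add(-40, Pow(Rational(1339, 670), 2)))) = Add(Mul(Add(-926, -564), -149), Mul(-1, Add(-40, Rational(1792921, 448900)))) = Add(Mul(-1490, -149), Mul(-1, Rational(-16163079, 448900))) = Add(222010, Rational(16163079, 448900)) = Rational(99676452079, 448900)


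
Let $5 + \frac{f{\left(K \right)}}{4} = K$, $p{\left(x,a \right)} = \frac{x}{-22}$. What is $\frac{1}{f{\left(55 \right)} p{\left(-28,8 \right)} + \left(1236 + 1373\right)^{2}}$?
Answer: $\frac{11}{74878491} \approx 1.469 \cdot 10^{-7}$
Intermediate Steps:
$p{\left(x,a \right)} = - \frac{x}{22}$ ($p{\left(x,a \right)} = x \left(- \frac{1}{22}\right) = - \frac{x}{22}$)
$f{\left(K \right)} = -20 + 4 K$
$\frac{1}{f{\left(55 \right)} p{\left(-28,8 \right)} + \left(1236 + 1373\right)^{2}} = \frac{1}{\left(-20 + 4 \cdot 55\right) \left(\left(- \frac{1}{22}\right) \left(-28\right)\right) + \left(1236 + 1373\right)^{2}} = \frac{1}{\left(-20 + 220\right) \frac{14}{11} + 2609^{2}} = \frac{1}{200 \cdot \frac{14}{11} + 6806881} = \frac{1}{\frac{2800}{11} + 6806881} = \frac{1}{\frac{74878491}{11}} = \frac{11}{74878491}$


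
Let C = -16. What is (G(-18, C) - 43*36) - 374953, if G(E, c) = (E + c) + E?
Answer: -376553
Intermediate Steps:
G(E, c) = c + 2*E
(G(-18, C) - 43*36) - 374953 = ((-16 + 2*(-18)) - 43*36) - 374953 = ((-16 - 36) - 1548) - 374953 = (-52 - 1548) - 374953 = -1600 - 374953 = -376553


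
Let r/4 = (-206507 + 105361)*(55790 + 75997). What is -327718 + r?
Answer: -53319239326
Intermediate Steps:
r = -53318911608 (r = 4*((-206507 + 105361)*(55790 + 75997)) = 4*(-101146*131787) = 4*(-13329727902) = -53318911608)
-327718 + r = -327718 - 53318911608 = -53319239326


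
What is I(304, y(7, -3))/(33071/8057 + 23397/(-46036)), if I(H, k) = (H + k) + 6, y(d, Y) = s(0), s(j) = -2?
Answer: 114240912016/1333946927 ≈ 85.641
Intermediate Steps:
y(d, Y) = -2
I(H, k) = 6 + H + k
I(304, y(7, -3))/(33071/8057 + 23397/(-46036)) = (6 + 304 - 2)/(33071/8057 + 23397/(-46036)) = 308/(33071*(1/8057) + 23397*(-1/46036)) = 308/(33071/8057 - 23397/46036) = 308/(1333946927/370912052) = 308*(370912052/1333946927) = 114240912016/1333946927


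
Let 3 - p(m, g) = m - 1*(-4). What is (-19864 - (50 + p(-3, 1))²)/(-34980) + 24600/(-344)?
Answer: -26648269/376035 ≈ -70.866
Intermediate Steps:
p(m, g) = -1 - m (p(m, g) = 3 - (m - 1*(-4)) = 3 - (m + 4) = 3 - (4 + m) = 3 + (-4 - m) = -1 - m)
(-19864 - (50 + p(-3, 1))²)/(-34980) + 24600/(-344) = (-19864 - (50 + (-1 - 1*(-3)))²)/(-34980) + 24600/(-344) = (-19864 - (50 + (-1 + 3))²)*(-1/34980) + 24600*(-1/344) = (-19864 - (50 + 2)²)*(-1/34980) - 3075/43 = (-19864 - 1*52²)*(-1/34980) - 3075/43 = (-19864 - 1*2704)*(-1/34980) - 3075/43 = (-19864 - 2704)*(-1/34980) - 3075/43 = -22568*(-1/34980) - 3075/43 = 5642/8745 - 3075/43 = -26648269/376035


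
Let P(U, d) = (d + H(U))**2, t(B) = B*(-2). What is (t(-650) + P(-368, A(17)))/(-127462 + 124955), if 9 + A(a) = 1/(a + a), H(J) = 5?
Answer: -1521025/2898092 ≈ -0.52484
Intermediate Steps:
t(B) = -2*B
A(a) = -9 + 1/(2*a) (A(a) = -9 + 1/(a + a) = -9 + 1/(2*a))
P(U, d) = (5 + d)**2 (P(U, d) = (d + 5)**2 = (5 + d)**2)
(t(-650) + P(-368, A(17)))/(-127462 + 124955) = (-2*(-650) + (5 + (-9 + (1/2)/17))**2)/(-127462 + 124955) = (1300 + (5 + (-9 + (1/2)*(1/17)))**2)/(-2507) = (1300 + (5 + (-9 + 1/34))**2)*(-1/2507) = (1300 + (5 - 305/34)**2)*(-1/2507) = (1300 + (-135/34)**2)*(-1/2507) = (1300 + 18225/1156)*(-1/2507) = (1521025/1156)*(-1/2507) = -1521025/2898092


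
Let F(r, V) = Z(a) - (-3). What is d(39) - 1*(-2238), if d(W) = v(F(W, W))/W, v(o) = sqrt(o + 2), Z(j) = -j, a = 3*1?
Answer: 2238 + sqrt(2)/39 ≈ 2238.0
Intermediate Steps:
a = 3
F(r, V) = 0 (F(r, V) = -1*3 - (-3) = -3 - 1*(-3) = -3 + 3 = 0)
v(o) = sqrt(2 + o)
d(W) = sqrt(2)/W (d(W) = sqrt(2 + 0)/W = sqrt(2)/W)
d(39) - 1*(-2238) = sqrt(2)/39 - 1*(-2238) = sqrt(2)*(1/39) + 2238 = sqrt(2)/39 + 2238 = 2238 + sqrt(2)/39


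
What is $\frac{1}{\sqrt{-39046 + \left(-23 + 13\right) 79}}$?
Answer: $- \frac{i \sqrt{9959}}{19918} \approx - 0.0050103 i$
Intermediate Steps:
$\frac{1}{\sqrt{-39046 + \left(-23 + 13\right) 79}} = \frac{1}{\sqrt{-39046 - 790}} = \frac{1}{\sqrt{-39836}} = \frac{1}{2 i \sqrt{9959}} = - \frac{i \sqrt{9959}}{19918}$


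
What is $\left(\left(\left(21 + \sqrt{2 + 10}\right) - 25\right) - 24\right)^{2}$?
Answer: $796 - 112 \sqrt{3} \approx 602.01$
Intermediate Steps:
$\left(\left(\left(21 + \sqrt{2 + 10}\right) - 25\right) - 24\right)^{2} = \left(\left(\left(21 + \sqrt{12}\right) - 25\right) - 24\right)^{2} = \left(\left(\left(21 + 2 \sqrt{3}\right) - 25\right) - 24\right)^{2} = \left(\left(-4 + 2 \sqrt{3}\right) - 24\right)^{2} = \left(-28 + 2 \sqrt{3}\right)^{2}$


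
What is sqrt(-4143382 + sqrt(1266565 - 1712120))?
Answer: sqrt(-4143382 + I*sqrt(445555)) ≈ 0.16 + 2035.5*I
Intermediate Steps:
sqrt(-4143382 + sqrt(1266565 - 1712120)) = sqrt(-4143382 + sqrt(-445555)) = sqrt(-4143382 + I*sqrt(445555))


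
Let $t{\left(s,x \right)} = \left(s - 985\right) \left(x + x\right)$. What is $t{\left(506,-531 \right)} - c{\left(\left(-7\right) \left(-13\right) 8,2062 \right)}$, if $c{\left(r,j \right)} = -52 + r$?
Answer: $508022$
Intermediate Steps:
$t{\left(s,x \right)} = 2 x \left(-985 + s\right)$ ($t{\left(s,x \right)} = \left(-985 + s\right) 2 x = 2 x \left(-985 + s\right)$)
$t{\left(506,-531 \right)} - c{\left(\left(-7\right) \left(-13\right) 8,2062 \right)} = 2 \left(-531\right) \left(-985 + 506\right) - \left(-52 + \left(-7\right) \left(-13\right) 8\right) = 2 \left(-531\right) \left(-479\right) - \left(-52 + 91 \cdot 8\right) = 508698 - \left(-52 + 728\right) = 508698 - 676 = 508022$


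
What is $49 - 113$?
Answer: $-64$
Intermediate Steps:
$49 - 113 = -64$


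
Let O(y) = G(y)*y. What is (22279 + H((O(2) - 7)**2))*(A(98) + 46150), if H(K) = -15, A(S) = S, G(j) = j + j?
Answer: 1029665472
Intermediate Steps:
G(j) = 2*j
O(y) = 2*y**2 (O(y) = (2*y)*y = 2*y**2)
(22279 + H((O(2) - 7)**2))*(A(98) + 46150) = (22279 - 15)*(98 + 46150) = 22264*46248 = 1029665472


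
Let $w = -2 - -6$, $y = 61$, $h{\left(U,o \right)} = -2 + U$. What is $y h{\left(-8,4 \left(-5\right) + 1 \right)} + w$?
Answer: $-606$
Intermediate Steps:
$w = 4$ ($w = -2 + 6 = 4$)
$y h{\left(-8,4 \left(-5\right) + 1 \right)} + w = 61 \left(-2 - 8\right) + 4 = 61 \left(-10\right) + 4 = -610 + 4 = -606$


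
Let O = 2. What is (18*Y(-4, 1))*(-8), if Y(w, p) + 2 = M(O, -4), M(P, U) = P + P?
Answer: -288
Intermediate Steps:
M(P, U) = 2*P
Y(w, p) = 2 (Y(w, p) = -2 + 2*2 = -2 + 4 = 2)
(18*Y(-4, 1))*(-8) = (18*2)*(-8) = 36*(-8) = -288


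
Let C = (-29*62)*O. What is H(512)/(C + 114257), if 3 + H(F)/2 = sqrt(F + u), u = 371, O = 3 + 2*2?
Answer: -6/101671 + 2*sqrt(883)/101671 ≈ 0.00052552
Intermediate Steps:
O = 7 (O = 3 + 4 = 7)
C = -12586 (C = -29*62*7 = -1798*7 = -12586)
H(F) = -6 + 2*sqrt(371 + F) (H(F) = -6 + 2*sqrt(F + 371) = -6 + 2*sqrt(371 + F))
H(512)/(C + 114257) = (-6 + 2*sqrt(371 + 512))/(-12586 + 114257) = (-6 + 2*sqrt(883))/101671 = (-6 + 2*sqrt(883))*(1/101671) = -6/101671 + 2*sqrt(883)/101671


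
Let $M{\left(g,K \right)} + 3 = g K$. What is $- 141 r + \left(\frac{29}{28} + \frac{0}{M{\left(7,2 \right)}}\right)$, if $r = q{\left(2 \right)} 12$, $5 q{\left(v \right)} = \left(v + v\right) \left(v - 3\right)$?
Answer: $\frac{189649}{140} \approx 1354.6$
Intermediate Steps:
$q{\left(v \right)} = \frac{2 v \left(-3 + v\right)}{5}$ ($q{\left(v \right)} = \frac{\left(v + v\right) \left(v - 3\right)}{5} = \frac{2 v \left(-3 + v\right)}{5}$)
$M{\left(g,K \right)} = -3 + K g$ ($M{\left(g,K \right)} = -3 + g K = -3 + K g$)
$r = - \frac{48}{5}$ ($r = \frac{2}{5} \cdot 2 \left(-3 + 2\right) 12 = \frac{2}{5} \cdot 2 \left(-1\right) 12 = \left(- \frac{4}{5}\right) 12 = - \frac{48}{5} \approx -9.6$)
$- 141 r + \left(\frac{29}{28} + \frac{0}{M{\left(7,2 \right)}}\right) = \left(-141\right) \left(- \frac{48}{5}\right) + \left(\frac{29}{28} + \frac{0}{-3 + 2 \cdot 7}\right) = \frac{6768}{5} + \left(29 \cdot \frac{1}{28} + \frac{0}{-3 + 14}\right) = \frac{6768}{5} + \left(\frac{29}{28} + \frac{0}{11}\right) = \frac{6768}{5} + \left(\frac{29}{28} + 0 \cdot \frac{1}{11}\right) = \frac{6768}{5} + \left(\frac{29}{28} + 0\right) = \frac{6768}{5} + \frac{29}{28} = \frac{189649}{140}$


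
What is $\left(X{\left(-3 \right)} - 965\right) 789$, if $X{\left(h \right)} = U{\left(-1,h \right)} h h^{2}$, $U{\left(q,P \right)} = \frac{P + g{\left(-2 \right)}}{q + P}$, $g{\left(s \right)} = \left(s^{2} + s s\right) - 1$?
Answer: $-740082$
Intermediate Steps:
$g{\left(s \right)} = -1 + 2 s^{2}$ ($g{\left(s \right)} = \left(s^{2} + s^{2}\right) - 1 = 2 s^{2} - 1 = -1 + 2 s^{2}$)
$U{\left(q,P \right)} = \frac{7 + P}{P + q}$ ($U{\left(q,P \right)} = \frac{P - \left(1 - 2 \left(-2\right)^{2}\right)}{q + P} = \frac{P + \left(-1 + 2 \cdot 4\right)}{P + q} = \frac{P + \left(-1 + 8\right)}{P + q} = \frac{P + 7}{P + q} = \frac{7 + P}{P + q}$)
$X{\left(h \right)} = \frac{h^{3} \left(7 + h\right)}{-1 + h}$ ($X{\left(h \right)} = \frac{7 + h}{h - 1} h h^{2} = \frac{7 + h}{-1 + h} h h^{2} = \frac{h \left(7 + h\right)}{-1 + h} h^{2} = \frac{h^{3} \left(7 + h\right)}{-1 + h}$)
$\left(X{\left(-3 \right)} - 965\right) 789 = \left(\frac{\left(-3\right)^{3} \left(7 - 3\right)}{-1 - 3} - 965\right) 789 = \left(\left(-27\right) \frac{1}{-4} \cdot 4 - 965\right) 789 = \left(\left(-27\right) \left(- \frac{1}{4}\right) 4 - 965\right) 789 = \left(27 - 965\right) 789 = \left(-938\right) 789 = -740082$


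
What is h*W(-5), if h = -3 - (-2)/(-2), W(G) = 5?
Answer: -20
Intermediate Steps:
h = -4 (h = -3 - (-2)*(-1)/2 = -3 - 1*1 = -3 - 1 = -4)
h*W(-5) = -4*5 = -20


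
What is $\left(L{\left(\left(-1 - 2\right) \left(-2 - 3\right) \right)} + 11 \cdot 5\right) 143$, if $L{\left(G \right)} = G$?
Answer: $10010$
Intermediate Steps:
$\left(L{\left(\left(-1 - 2\right) \left(-2 - 3\right) \right)} + 11 \cdot 5\right) 143 = \left(\left(-1 - 2\right) \left(-2 - 3\right) + 11 \cdot 5\right) 143 = \left(\left(-3\right) \left(-5\right) + 55\right) 143 = \left(15 + 55\right) 143 = 70 \cdot 143 = 10010$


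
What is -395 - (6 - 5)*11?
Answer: -406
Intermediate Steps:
-395 - (6 - 5)*11 = -395 - 11 = -406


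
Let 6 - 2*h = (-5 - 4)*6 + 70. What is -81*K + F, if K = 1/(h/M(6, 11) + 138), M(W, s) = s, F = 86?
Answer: 129227/1513 ≈ 85.411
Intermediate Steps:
h = -5 (h = 3 - ((-5 - 4)*6 + 70)/2 = 3 - (-9*6 + 70)/2 = 3 - (-54 + 70)/2 = 3 - ½*16 = 3 - 8 = -5)
K = 11/1513 (K = 1/(-5/11 + 138) = 1/(1513/11) = 11/1513 ≈ 0.0072703)
-81*K + F = -81*11/1513 + 86 = -891/1513 + 86 = 129227/1513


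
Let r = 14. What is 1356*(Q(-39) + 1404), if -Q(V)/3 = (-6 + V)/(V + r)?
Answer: 9482508/5 ≈ 1.8965e+6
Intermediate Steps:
Q(V) = -3*(-6 + V)/(14 + V) (Q(V) = -3*(-6 + V)/(V + 14) = -3*(-6 + V)/(14 + V))
1356*(Q(-39) + 1404) = 1356*(3*(6 - 1*(-39))/(14 - 39) + 1404) = 1356*(3*(6 + 39)/(-25) + 1404) = 1356*(3*(-1/25)*45 + 1404) = 1356*(-27/5 + 1404) = 1356*(6993/5) = 9482508/5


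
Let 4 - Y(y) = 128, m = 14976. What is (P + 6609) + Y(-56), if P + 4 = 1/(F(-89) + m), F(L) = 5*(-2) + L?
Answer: 96417838/14877 ≈ 6481.0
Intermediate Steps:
Y(y) = -124 (Y(y) = 4 - 1*128 = 4 - 128 = -124)
F(L) = -10 + L
P = -59507/14877 (P = -4 + 1/((-10 - 89) + 14976) = -4 + 1/(-99 + 14976) = -4 + 1/14877 = -59507/14877 ≈ -3.9999)
(P + 6609) + Y(-56) = (-59507/14877 + 6609) - 124 = 98262586/14877 - 124 = 96417838/14877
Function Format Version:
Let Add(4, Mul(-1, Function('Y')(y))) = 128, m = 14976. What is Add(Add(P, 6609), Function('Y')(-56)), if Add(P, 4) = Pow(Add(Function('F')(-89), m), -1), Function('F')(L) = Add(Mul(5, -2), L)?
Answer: Rational(96417838, 14877) ≈ 6481.0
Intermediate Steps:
Function('Y')(y) = -124 (Function('Y')(y) = Add(4, Mul(-1, 128)) = Add(4, -128) = -124)
Function('F')(L) = Add(-10, L)
P = Rational(-59507, 14877) (P = Add(-4, Pow(Add(Add(-10, -89), 14976), -1)) = Add(-4, Pow(Add(-99, 14976), -1)) = Add(-4, Pow(14877, -1)) = Add(-4, Rational(1, 14877)) = Rational(-59507, 14877) ≈ -3.9999)
Add(Add(P, 6609), Function('Y')(-56)) = Add(Add(Rational(-59507, 14877), 6609), -124) = Add(Rational(98262586, 14877), -124) = Rational(96417838, 14877)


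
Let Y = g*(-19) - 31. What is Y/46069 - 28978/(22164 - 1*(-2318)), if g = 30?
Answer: -674850582/563930629 ≈ -1.1967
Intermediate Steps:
Y = -601 (Y = 30*(-19) - 31 = -570 - 31 = -601)
Y/46069 - 28978/(22164 - 1*(-2318)) = -601/46069 - 28978/(22164 - 1*(-2318)) = -601*1/46069 - 28978/(22164 + 2318) = -601/46069 - 28978/24482 = -601/46069 - 28978*1/24482 = -601/46069 - 14489/12241 = -674850582/563930629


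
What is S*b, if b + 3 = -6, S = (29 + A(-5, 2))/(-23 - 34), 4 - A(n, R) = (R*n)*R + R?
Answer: 153/19 ≈ 8.0526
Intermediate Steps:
A(n, R) = 4 - R - n*R² (A(n, R) = 4 - ((R*n)*R + R) = 4 - (n*R² + R) = 4 - (R + n*R²) = 4 + (-R - n*R²) = 4 - R - n*R²)
S = -17/19 (S = (29 + (4 - 1*2 - 1*(-5)*2²))/(-23 - 34) = (29 + (4 - 2 - 1*(-5)*4))/(-57) = (29 + (4 - 2 + 20))*(-1/57) = (29 + 22)*(-1/57) = 51*(-1/57) = -17/19 ≈ -0.89474)
b = -9 (b = -3 - 6 = -9)
S*b = -17/19*(-9) = 153/19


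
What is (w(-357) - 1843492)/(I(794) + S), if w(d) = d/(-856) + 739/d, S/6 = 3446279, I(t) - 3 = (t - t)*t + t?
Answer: -563356912399/6319175309832 ≈ -0.089150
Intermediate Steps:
I(t) = 3 + t (I(t) = 3 + ((t - t)*t + t) = 3 + (0*t + t) = 3 + (0 + t) = 3 + t)
S = 20677674 (S = 6*3446279 = 20677674)
w(d) = 739/d - d/856 (w(d) = d*(-1/856) + 739/d = -d/856 + 739/d = 739/d - d/856)
(w(-357) - 1843492)/(I(794) + S) = ((739/(-357) - 1/856*(-357)) - 1843492)/((3 + 794) + 20677674) = ((739*(-1/357) + 357/856) - 1843492)/(797 + 20677674) = ((-739/357 + 357/856) - 1843492)/20678471 = (-505135/305592 - 1843492)*(1/20678471) = -563356912399/305592*1/20678471 = -563356912399/6319175309832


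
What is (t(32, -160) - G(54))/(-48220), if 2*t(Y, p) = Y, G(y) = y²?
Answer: 145/2411 ≈ 0.060141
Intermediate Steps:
t(Y, p) = Y/2
(t(32, -160) - G(54))/(-48220) = ((½)*32 - 1*54²)/(-48220) = (16 - 1*2916)*(-1/48220) = (16 - 2916)*(-1/48220) = -2900*(-1/48220) = 145/2411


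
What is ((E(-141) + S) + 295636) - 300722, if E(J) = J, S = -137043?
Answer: -142270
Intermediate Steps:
((E(-141) + S) + 295636) - 300722 = ((-141 - 137043) + 295636) - 300722 = (-137184 + 295636) - 300722 = 158452 - 300722 = -142270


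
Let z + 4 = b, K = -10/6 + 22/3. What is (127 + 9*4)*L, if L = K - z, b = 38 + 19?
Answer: -23146/3 ≈ -7715.3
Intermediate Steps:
K = 17/3 (K = -10*1/6 + 22*(1/3) = -5/3 + 22/3 = 17/3 ≈ 5.6667)
b = 57
z = 53 (z = -4 + 57 = 53)
L = -142/3 (L = 17/3 - 1*53 = 17/3 - 53 = -142/3 ≈ -47.333)
(127 + 9*4)*L = (127 + 9*4)*(-142/3) = (127 + 36)*(-142/3) = 163*(-142/3) = -23146/3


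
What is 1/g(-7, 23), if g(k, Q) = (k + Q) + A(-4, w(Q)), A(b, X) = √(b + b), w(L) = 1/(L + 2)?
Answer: 2/33 - I*√2/132 ≈ 0.060606 - 0.010714*I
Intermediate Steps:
w(L) = 1/(2 + L)
A(b, X) = √2*√b (A(b, X) = √(2*b) = √2*√b)
g(k, Q) = Q + k + 2*I*√2 (g(k, Q) = (k + Q) + √2*√(-4) = (Q + k) + √2*(2*I) = (Q + k) + 2*I*√2 = Q + k + 2*I*√2)
1/g(-7, 23) = 1/(23 - 7 + 2*I*√2) = 1/(16 + 2*I*√2)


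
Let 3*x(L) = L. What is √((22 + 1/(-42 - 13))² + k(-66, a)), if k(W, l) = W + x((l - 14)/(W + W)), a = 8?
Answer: √45434766/330 ≈ 20.426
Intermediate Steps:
x(L) = L/3
k(W, l) = W + (-14 + l)/(6*W) (k(W, l) = W + ((l - 14)/(W + W))/3 = W + ((-14 + l)/((2*W)))/3 = W + ((-14 + l)*(1/(2*W)))/3 = W + ((-14 + l)/(2*W))/3 = W + (-14 + l)/(6*W))
√((22 + 1/(-42 - 13))² + k(-66, a)) = √((22 + 1/(-42 - 13))² + (⅙)*(-14 + 8 + 6*(-66)²)/(-66)) = √((22 + 1/(-55))² + (⅙)*(-1/66)*(-14 + 8 + 6*4356)) = √((22 - 1/55)² + (⅙)*(-1/66)*(-14 + 8 + 26136)) = √((1209/55)² + (⅙)*(-1/66)*26130) = √(1461681/3025 - 4355/66) = √(7572461/18150) = √45434766/330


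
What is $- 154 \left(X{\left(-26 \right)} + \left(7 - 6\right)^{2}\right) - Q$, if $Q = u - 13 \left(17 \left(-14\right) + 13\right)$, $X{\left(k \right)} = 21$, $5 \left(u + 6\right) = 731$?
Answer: $- \frac{32266}{5} \approx -6453.2$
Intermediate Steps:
$u = \frac{701}{5}$ ($u = -6 + \frac{1}{5} \cdot 731 = -6 + \frac{731}{5} = \frac{701}{5} \approx 140.2$)
$Q = \frac{15326}{5}$ ($Q = \frac{701}{5} - 13 \left(17 \left(-14\right) + 13\right) = \frac{701}{5} - 13 \left(-238 + 13\right) = \frac{701}{5} - -2925 = \frac{701}{5} + 2925 = \frac{15326}{5} \approx 3065.2$)
$- 154 \left(X{\left(-26 \right)} + \left(7 - 6\right)^{2}\right) - Q = - 154 \left(21 + \left(7 - 6\right)^{2}\right) - \frac{15326}{5} = - 154 \left(21 + 1^{2}\right) - \frac{15326}{5} = - 154 \left(21 + 1\right) - \frac{15326}{5} = \left(-154\right) 22 - \frac{15326}{5} = -3388 - \frac{15326}{5} = - \frac{32266}{5}$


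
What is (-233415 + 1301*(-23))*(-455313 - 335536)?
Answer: 208260593962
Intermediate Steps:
(-233415 + 1301*(-23))*(-455313 - 335536) = (-233415 - 29923)*(-790849) = -263338*(-790849) = 208260593962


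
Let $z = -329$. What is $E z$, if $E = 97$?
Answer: $-31913$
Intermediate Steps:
$E z = 97 \left(-329\right) = -31913$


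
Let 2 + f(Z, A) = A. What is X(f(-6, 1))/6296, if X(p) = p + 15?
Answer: 7/3148 ≈ 0.0022236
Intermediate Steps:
f(Z, A) = -2 + A
X(p) = 15 + p
X(f(-6, 1))/6296 = (15 + (-2 + 1))/6296 = (15 - 1)*(1/6296) = 14*(1/6296) = 7/3148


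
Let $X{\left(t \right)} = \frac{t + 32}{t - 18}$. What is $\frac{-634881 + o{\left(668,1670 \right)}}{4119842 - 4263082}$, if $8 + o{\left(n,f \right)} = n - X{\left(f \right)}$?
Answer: $\frac{523867397}{118316240} \approx 4.4277$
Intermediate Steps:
$X{\left(t \right)} = \frac{32 + t}{-18 + t}$
$o{\left(n,f \right)} = -8 + n - \frac{32 + f}{-18 + f}$ ($o{\left(n,f \right)} = -8 + \left(n - \frac{32 + f}{-18 + f}\right) = -8 + n - \frac{32 + f}{-18 + f}$)
$\frac{-634881 + o{\left(668,1670 \right)}}{4119842 - 4263082} = \frac{-634881 + \frac{-32 - 1670 + \left(-18 + 1670\right) \left(-8 + 668\right)}{-18 + 1670}}{4119842 - 4263082} = \frac{-634881 + \frac{-32 - 1670 + 1652 \cdot 660}{1652}}{-143240} = \left(-634881 + \frac{-32 - 1670 + 1090320}{1652}\right) \left(- \frac{1}{143240}\right) = \left(-634881 + \frac{1}{1652} \cdot 1088618\right) \left(- \frac{1}{143240}\right) = \left(-634881 + \frac{544309}{826}\right) \left(- \frac{1}{143240}\right) = \left(- \frac{523867397}{826}\right) \left(- \frac{1}{143240}\right) = \frac{523867397}{118316240}$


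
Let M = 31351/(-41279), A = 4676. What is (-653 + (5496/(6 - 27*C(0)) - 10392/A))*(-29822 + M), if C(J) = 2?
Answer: 2215417760314979/96510302 ≈ 2.2955e+7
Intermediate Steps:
M = -31351/41279 (M = 31351*(-1/41279) = -31351/41279 ≈ -0.75949)
(-653 + (5496/(6 - 27*C(0)) - 10392/A))*(-29822 + M) = (-653 + (5496/(6 - 27*2) - 10392/4676))*(-29822 - 31351/41279) = (-653 + (5496/(6 - 54) - 10392*1/4676))*(-1231053689/41279) = (-653 + (5496/(-48) - 2598/1169))*(-1231053689/41279) = (-653 + (5496*(-1/48) - 2598/1169))*(-1231053689/41279) = (-653 + (-229/2 - 2598/1169))*(-1231053689/41279) = (-653 - 272897/2338)*(-1231053689/41279) = -1799611/2338*(-1231053689/41279) = 2215417760314979/96510302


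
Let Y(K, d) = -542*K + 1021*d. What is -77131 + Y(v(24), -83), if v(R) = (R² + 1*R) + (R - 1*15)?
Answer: -491952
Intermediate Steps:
v(R) = -15 + R² + 2*R (v(R) = (R² + R) + (R - 15) = (R + R²) + (-15 + R) = -15 + R² + 2*R)
-77131 + Y(v(24), -83) = -77131 + (-542*(-15 + 24² + 2*24) + 1021*(-83)) = -77131 + (-542*(-15 + 576 + 48) - 84743) = -77131 + (-542*609 - 84743) = -77131 + (-330078 - 84743) = -77131 - 414821 = -491952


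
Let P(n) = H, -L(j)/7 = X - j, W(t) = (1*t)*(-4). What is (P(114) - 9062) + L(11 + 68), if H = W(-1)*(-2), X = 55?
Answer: -8902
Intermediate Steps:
W(t) = -4*t (W(t) = t*(-4) = -4*t)
H = -8 (H = -4*(-1)*(-2) = 4*(-2) = -8)
L(j) = -385 + 7*j (L(j) = -7*(55 - j) = -385 + 7*j)
P(n) = -8
(P(114) - 9062) + L(11 + 68) = (-8 - 9062) + (-385 + 7*(11 + 68)) = -9070 + (-385 + 7*79) = -9070 + (-385 + 553) = -9070 + 168 = -8902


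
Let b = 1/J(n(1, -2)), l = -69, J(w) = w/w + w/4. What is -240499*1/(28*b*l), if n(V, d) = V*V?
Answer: 171785/1104 ≈ 155.60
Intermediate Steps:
n(V, d) = V²
J(w) = 1 + w/4 (J(w) = 1 + w*(¼) = 1 + w/4)
b = ⅘ (b = 1/(1 + (¼)*1²) = 1/(1 + (¼)*1) = 1/(1 + ¼) = 1/(5/4) = ⅘ ≈ 0.80000)
-240499*1/(28*b*l) = -240499/((28*(-69))*(⅘)) = -240499/((-1932*⅘)) = -240499/(-7728/5) = -240499*(-5/7728) = 171785/1104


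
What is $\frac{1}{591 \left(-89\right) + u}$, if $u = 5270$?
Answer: $- \frac{1}{47329} \approx -2.1129 \cdot 10^{-5}$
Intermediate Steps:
$\frac{1}{591 \left(-89\right) + u} = \frac{1}{591 \left(-89\right) + 5270} = \frac{1}{-52599 + 5270} = \frac{1}{-47329} = - \frac{1}{47329}$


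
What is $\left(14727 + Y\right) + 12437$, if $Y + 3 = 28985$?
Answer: $56146$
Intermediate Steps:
$Y = 28982$ ($Y = -3 + 28985 = 28982$)
$\left(14727 + Y\right) + 12437 = \left(14727 + 28982\right) + 12437 = 43709 + 12437 = 56146$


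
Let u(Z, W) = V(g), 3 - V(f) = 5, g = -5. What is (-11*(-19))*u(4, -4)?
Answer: -418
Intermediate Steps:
V(f) = -2 (V(f) = 3 - 1*5 = 3 - 5 = -2)
u(Z, W) = -2
(-11*(-19))*u(4, -4) = -11*(-19)*(-2) = 209*(-2) = -418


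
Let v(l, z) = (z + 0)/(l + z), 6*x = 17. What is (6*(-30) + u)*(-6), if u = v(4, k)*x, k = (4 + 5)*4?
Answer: 10647/10 ≈ 1064.7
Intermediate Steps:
x = 17/6 (x = (⅙)*17 = 17/6 ≈ 2.8333)
k = 36 (k = 9*4 = 36)
v(l, z) = z/(l + z)
u = 51/20 (u = (36/(4 + 36))*(17/6) = (36/40)*(17/6) = (36*(1/40))*(17/6) = (9/10)*(17/6) = 51/20 ≈ 2.5500)
(6*(-30) + u)*(-6) = (6*(-30) + 51/20)*(-6) = (-180 + 51/20)*(-6) = -3549/20*(-6) = 10647/10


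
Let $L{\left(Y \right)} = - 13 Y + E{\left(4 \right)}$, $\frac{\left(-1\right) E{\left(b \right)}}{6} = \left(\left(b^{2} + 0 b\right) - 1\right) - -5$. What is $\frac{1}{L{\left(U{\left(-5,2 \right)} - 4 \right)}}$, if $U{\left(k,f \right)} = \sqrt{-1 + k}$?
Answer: $\frac{i}{- 68 i + 13 \sqrt{6}} \approx -0.012061 + 0.005648 i$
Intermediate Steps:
$E{\left(b \right)} = -24 - 6 b^{2}$ ($E{\left(b \right)} = - 6 \left(\left(\left(b^{2} + 0 b\right) - 1\right) - -5\right) = - 6 \left(\left(\left(b^{2} + 0\right) - 1\right) + 5\right) = - 6 \left(\left(b^{2} - 1\right) + 5\right) = - 6 \left(\left(-1 + b^{2}\right) + 5\right) = - 6 \left(4 + b^{2}\right) = -24 - 6 b^{2}$)
$L{\left(Y \right)} = -120 - 13 Y$ ($L{\left(Y \right)} = - 13 Y - \left(24 + 6 \cdot 4^{2}\right) = - 13 Y - 120 = -120 - 13 Y$)
$\frac{1}{L{\left(U{\left(-5,2 \right)} - 4 \right)}} = \frac{1}{-120 - 13 \left(\sqrt{-1 - 5} - 4\right)} = \frac{1}{-120 - 13 \left(\sqrt{-6} - 4\right)} = \frac{1}{-120 - 13 \left(i \sqrt{6} - 4\right)} = \frac{1}{-120 - 13 \left(-4 + i \sqrt{6}\right)} = \frac{1}{-120 + \left(52 - 13 i \sqrt{6}\right)} = \frac{1}{-68 - 13 i \sqrt{6}}$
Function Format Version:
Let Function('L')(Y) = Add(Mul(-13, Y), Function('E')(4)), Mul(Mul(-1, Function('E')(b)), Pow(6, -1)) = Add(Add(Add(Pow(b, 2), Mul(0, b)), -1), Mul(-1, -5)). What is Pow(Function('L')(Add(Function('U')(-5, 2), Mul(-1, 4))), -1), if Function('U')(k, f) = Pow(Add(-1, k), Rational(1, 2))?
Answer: Mul(I, Pow(Add(Mul(-68, I), Mul(13, Pow(6, Rational(1, 2)))), -1)) ≈ Add(-0.012061, Mul(0.0056480, I))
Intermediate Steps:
Function('E')(b) = Add(-24, Mul(-6, Pow(b, 2))) (Function('E')(b) = Mul(-6, Add(Add(Add(Pow(b, 2), Mul(0, b)), -1), Mul(-1, -5))) = Mul(-6, Add(Add(Add(Pow(b, 2), 0), -1), 5)) = Mul(-6, Add(Add(Pow(b, 2), -1), 5)) = Mul(-6, Add(Add(-1, Pow(b, 2)), 5)) = Mul(-6, Add(4, Pow(b, 2))) = Add(-24, Mul(-6, Pow(b, 2))))
Function('L')(Y) = Add(-120, Mul(-13, Y)) (Function('L')(Y) = Add(Mul(-13, Y), Add(-24, Mul(-6, Pow(4, 2)))) = Add(Mul(-13, Y), Add(-24, Mul(-6, 16))) = Add(Mul(-13, Y), Add(-24, -96)) = Add(Mul(-13, Y), -120) = Add(-120, Mul(-13, Y)))
Pow(Function('L')(Add(Function('U')(-5, 2), Mul(-1, 4))), -1) = Pow(Add(-120, Mul(-13, Add(Pow(Add(-1, -5), Rational(1, 2)), Mul(-1, 4)))), -1) = Pow(Add(-120, Mul(-13, Add(Pow(-6, Rational(1, 2)), -4))), -1) = Pow(Add(-120, Mul(-13, Add(Mul(I, Pow(6, Rational(1, 2))), -4))), -1) = Pow(Add(-120, Mul(-13, Add(-4, Mul(I, Pow(6, Rational(1, 2)))))), -1) = Pow(Add(-120, Add(52, Mul(-13, I, Pow(6, Rational(1, 2))))), -1) = Pow(Add(-68, Mul(-13, I, Pow(6, Rational(1, 2)))), -1)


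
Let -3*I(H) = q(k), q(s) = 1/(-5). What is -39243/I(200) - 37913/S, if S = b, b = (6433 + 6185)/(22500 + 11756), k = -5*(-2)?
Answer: -4363135169/6309 ≈ -6.9157e+5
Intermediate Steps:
k = 10
q(s) = -⅕
b = 6309/17128 (b = 12618/34256 = 12618*(1/34256) = 6309/17128 ≈ 0.36834)
S = 6309/17128 ≈ 0.36834
I(H) = 1/15 (I(H) = -⅓*(-⅕) = 1/15)
-39243/I(200) - 37913/S = -39243/1/15 - 37913/6309/17128 = -39243*15 - 37913*17128/6309 = -588645 - 649373864/6309 = -4363135169/6309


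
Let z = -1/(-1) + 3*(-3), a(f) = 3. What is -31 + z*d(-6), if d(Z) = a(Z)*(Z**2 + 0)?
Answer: -895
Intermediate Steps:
z = -8 (z = -1*(-1) - 9 = 1 - 9 = -8)
d(Z) = 3*Z**2 (d(Z) = 3*(Z**2 + 0) = 3*Z**2)
-31 + z*d(-6) = -31 - 24*(-6)**2 = -31 - 24*36 = -31 - 8*108 = -31 - 864 = -895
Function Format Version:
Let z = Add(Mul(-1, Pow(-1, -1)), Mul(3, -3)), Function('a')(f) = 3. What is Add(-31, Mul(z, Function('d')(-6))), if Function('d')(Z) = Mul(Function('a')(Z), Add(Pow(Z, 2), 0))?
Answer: -895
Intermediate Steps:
z = -8 (z = Add(Mul(-1, -1), -9) = Add(1, -9) = -8)
Function('d')(Z) = Mul(3, Pow(Z, 2)) (Function('d')(Z) = Mul(3, Add(Pow(Z, 2), 0)) = Mul(3, Pow(Z, 2)))
Add(-31, Mul(z, Function('d')(-6))) = Add(-31, Mul(-8, Mul(3, Pow(-6, 2)))) = Add(-31, Mul(-8, Mul(3, 36))) = Add(-31, Mul(-8, 108)) = Add(-31, -864) = -895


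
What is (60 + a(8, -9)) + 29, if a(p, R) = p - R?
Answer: 106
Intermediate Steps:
(60 + a(8, -9)) + 29 = (60 + (8 - 1*(-9))) + 29 = (60 + (8 + 9)) + 29 = (60 + 17) + 29 = 77 + 29 = 106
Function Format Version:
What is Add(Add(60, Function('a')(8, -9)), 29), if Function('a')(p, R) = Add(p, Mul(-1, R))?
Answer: 106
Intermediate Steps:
Add(Add(60, Function('a')(8, -9)), 29) = Add(Add(60, Add(8, Mul(-1, -9))), 29) = Add(Add(60, Add(8, 9)), 29) = Add(Add(60, 17), 29) = Add(77, 29) = 106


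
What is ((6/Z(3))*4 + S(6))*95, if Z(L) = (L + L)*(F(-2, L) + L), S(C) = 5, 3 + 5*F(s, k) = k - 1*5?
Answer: 665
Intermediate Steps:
F(s, k) = -8/5 + k/5 (F(s, k) = -⅗ + (k - 1*5)/5 = -⅗ + (k - 5)/5 = -⅗ + (-5 + k)/5 = -⅗ + (-1 + k/5) = -8/5 + k/5)
Z(L) = 2*L*(-8/5 + 6*L/5) (Z(L) = (L + L)*((-8/5 + L/5) + L) = (2*L)*(-8/5 + 6*L/5) = 2*L*(-8/5 + 6*L/5))
((6/Z(3))*4 + S(6))*95 = ((6/(((⅘)*3*(-4 + 3*3))))*4 + 5)*95 = ((6/(((⅘)*3*(-4 + 9))))*4 + 5)*95 = ((6/(((⅘)*3*5)))*4 + 5)*95 = ((6/12)*4 + 5)*95 = ((6*(1/12))*4 + 5)*95 = ((½)*4 + 5)*95 = (2 + 5)*95 = 7*95 = 665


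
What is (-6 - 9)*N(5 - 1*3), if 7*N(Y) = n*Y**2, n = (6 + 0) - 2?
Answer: -240/7 ≈ -34.286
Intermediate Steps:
n = 4 (n = 6 - 2 = 4)
N(Y) = 4*Y**2/7 (N(Y) = (4*Y**2)/7 = 4*Y**2/7)
(-6 - 9)*N(5 - 1*3) = (-6 - 9)*(4*(5 - 1*3)**2/7) = -60*(5 - 3)**2/7 = -60*2**2/7 = -60*4/7 = -15*16/7 = -240/7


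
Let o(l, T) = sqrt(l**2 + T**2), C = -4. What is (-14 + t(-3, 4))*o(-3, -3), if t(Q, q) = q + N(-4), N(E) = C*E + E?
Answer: 6*sqrt(2) ≈ 8.4853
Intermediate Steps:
N(E) = -3*E (N(E) = -4*E + E = -3*E)
o(l, T) = sqrt(T**2 + l**2)
t(Q, q) = 12 + q (t(Q, q) = q - 3*(-4) = q + 12 = 12 + q)
(-14 + t(-3, 4))*o(-3, -3) = (-14 + (12 + 4))*sqrt((-3)**2 + (-3)**2) = (-14 + 16)*sqrt(9 + 9) = 2*sqrt(18) = 2*(3*sqrt(2)) = 6*sqrt(2)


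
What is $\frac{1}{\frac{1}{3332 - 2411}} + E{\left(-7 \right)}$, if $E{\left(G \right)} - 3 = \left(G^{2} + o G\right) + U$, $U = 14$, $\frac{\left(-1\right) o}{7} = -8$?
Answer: $595$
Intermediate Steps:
$o = 56$ ($o = \left(-7\right) \left(-8\right) = 56$)
$E{\left(G \right)} = 17 + G^{2} + 56 G$ ($E{\left(G \right)} = 3 + \left(\left(G^{2} + 56 G\right) + 14\right) = 3 + \left(14 + G^{2} + 56 G\right) = 17 + G^{2} + 56 G$)
$\frac{1}{\frac{1}{3332 - 2411}} + E{\left(-7 \right)} = \frac{1}{\frac{1}{3332 - 2411}} + \left(17 + \left(-7\right)^{2} + 56 \left(-7\right)\right) = \frac{1}{\frac{1}{921}} + \left(17 + 49 - 392\right) = \frac{1}{\frac{1}{921}} - 326 = 921 - 326 = 595$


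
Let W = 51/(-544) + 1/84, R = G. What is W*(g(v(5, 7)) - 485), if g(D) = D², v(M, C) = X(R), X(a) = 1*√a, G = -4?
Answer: 8965/224 ≈ 40.022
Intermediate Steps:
R = -4
X(a) = √a
v(M, C) = 2*I (v(M, C) = √(-4) = 2*I)
W = -55/672 (W = 51*(-1/544) + 1*(1/84) = -3/32 + 1/84 = -55/672 ≈ -0.081845)
W*(g(v(5, 7)) - 485) = -55*((2*I)² - 485)/672 = -55*(-4 - 485)/672 = -55/672*(-489) = 8965/224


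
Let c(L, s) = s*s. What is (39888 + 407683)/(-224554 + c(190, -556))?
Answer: 447571/84582 ≈ 5.2916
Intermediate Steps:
c(L, s) = s²
(39888 + 407683)/(-224554 + c(190, -556)) = (39888 + 407683)/(-224554 + (-556)²) = 447571/(-224554 + 309136) = 447571/84582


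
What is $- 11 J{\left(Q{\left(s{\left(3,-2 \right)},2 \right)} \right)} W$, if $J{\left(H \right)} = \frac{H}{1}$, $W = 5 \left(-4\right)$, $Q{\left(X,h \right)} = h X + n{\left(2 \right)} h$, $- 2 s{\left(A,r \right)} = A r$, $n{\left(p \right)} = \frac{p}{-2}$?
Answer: $880$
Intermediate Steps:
$n{\left(p \right)} = - \frac{p}{2}$ ($n{\left(p \right)} = p \left(- \frac{1}{2}\right) = - \frac{p}{2}$)
$s{\left(A,r \right)} = - \frac{A r}{2}$
$Q{\left(X,h \right)} = - h + X h$ ($Q{\left(X,h \right)} = h X + \left(- \frac{1}{2}\right) 2 h = X h - h = - h + X h$)
$W = -20$
$J{\left(H \right)} = H$ ($J{\left(H \right)} = H 1 = H$)
$- 11 J{\left(Q{\left(s{\left(3,-2 \right)},2 \right)} \right)} W = - 11 \cdot 2 \left(-1 - \frac{3}{2} \left(-2\right)\right) \left(-20\right) = - 11 \cdot 2 \left(-1 + 3\right) \left(-20\right) = - 11 \cdot 2 \cdot 2 \left(-20\right) = \left(-11\right) 4 \left(-20\right) = \left(-44\right) \left(-20\right) = 880$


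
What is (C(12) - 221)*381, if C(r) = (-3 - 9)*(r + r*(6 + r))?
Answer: -1126617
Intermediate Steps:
C(r) = -12*r - 12*r*(6 + r) (C(r) = -12*(r + r*(6 + r)) = -12*r - 12*r*(6 + r))
(C(12) - 221)*381 = (-12*12*(7 + 12) - 221)*381 = (-12*12*19 - 221)*381 = (-2736 - 221)*381 = -2957*381 = -1126617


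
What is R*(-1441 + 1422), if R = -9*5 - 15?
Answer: 1140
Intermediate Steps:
R = -60 (R = -45 - 15 = -60)
R*(-1441 + 1422) = -60*(-1441 + 1422) = -60*(-19) = 1140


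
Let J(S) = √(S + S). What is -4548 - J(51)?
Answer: -4548 - √102 ≈ -4558.1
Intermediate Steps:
J(S) = √2*√S (J(S) = √(2*S) = √2*√S)
-4548 - J(51) = -4548 - √2*√51 = -4548 - √102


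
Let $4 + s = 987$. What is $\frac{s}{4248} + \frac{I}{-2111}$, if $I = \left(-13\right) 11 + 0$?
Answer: $\frac{2682577}{8967528} \approx 0.29914$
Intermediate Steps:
$s = 983$ ($s = -4 + 987 = 983$)
$I = -143$ ($I = -143 + 0 = -143$)
$\frac{s}{4248} + \frac{I}{-2111} = \frac{983}{4248} - \frac{143}{-2111} = 983 \cdot \frac{1}{4248} - - \frac{143}{2111} = \frac{983}{4248} + \frac{143}{2111} = \frac{2682577}{8967528}$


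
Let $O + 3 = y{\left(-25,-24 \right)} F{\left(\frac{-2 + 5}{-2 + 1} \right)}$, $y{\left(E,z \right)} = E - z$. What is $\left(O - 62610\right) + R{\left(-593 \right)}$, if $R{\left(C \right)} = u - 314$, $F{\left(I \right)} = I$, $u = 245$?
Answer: $-62679$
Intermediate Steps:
$R{\left(C \right)} = -69$ ($R{\left(C \right)} = 245 - 314 = -69$)
$O = 0$ ($O = -3 + \left(-25 - -24\right) \frac{-2 + 5}{-2 + 1} = -3 + \left(-25 + 24\right) \frac{3}{-1} = -3 - 3 \left(-1\right) = -3 - -3 = -3 + 3 = 0$)
$\left(O - 62610\right) + R{\left(-593 \right)} = \left(0 - 62610\right) - 69 = -62610 - 69 = -62679$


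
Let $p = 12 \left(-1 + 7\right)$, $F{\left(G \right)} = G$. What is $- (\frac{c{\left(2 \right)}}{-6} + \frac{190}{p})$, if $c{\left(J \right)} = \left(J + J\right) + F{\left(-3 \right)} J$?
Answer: $- \frac{107}{36} \approx -2.9722$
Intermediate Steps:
$p = 72$ ($p = 12 \cdot 6 = 72$)
$c{\left(J \right)} = - J$ ($c{\left(J \right)} = \left(J + J\right) - 3 J = 2 J - 3 J = - J$)
$- (\frac{c{\left(2 \right)}}{-6} + \frac{190}{p}) = - (\frac{\left(-1\right) 2}{-6} + \frac{190}{72}) = - (\left(-2\right) \left(- \frac{1}{6}\right) + 190 \cdot \frac{1}{72}) = - (\frac{1}{3} + \frac{95}{36}) = \left(-1\right) \frac{107}{36} = - \frac{107}{36}$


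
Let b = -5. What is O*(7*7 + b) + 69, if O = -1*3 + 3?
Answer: 69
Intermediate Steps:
O = 0 (O = -3 + 3 = 0)
O*(7*7 + b) + 69 = 0*(7*7 - 5) + 69 = 0*(49 - 5) + 69 = 0*44 + 69 = 0 + 69 = 69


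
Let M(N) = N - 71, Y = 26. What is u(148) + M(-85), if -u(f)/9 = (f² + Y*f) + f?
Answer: -233256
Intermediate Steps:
u(f) = -243*f - 9*f² (u(f) = -9*((f² + 26*f) + f) = -9*(f² + 27*f) = -243*f - 9*f²)
M(N) = -71 + N
u(148) + M(-85) = -9*148*(27 + 148) + (-71 - 85) = -9*148*175 - 156 = -233100 - 156 = -233256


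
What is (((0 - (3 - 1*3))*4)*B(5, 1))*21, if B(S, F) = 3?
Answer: 0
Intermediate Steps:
(((0 - (3 - 1*3))*4)*B(5, 1))*21 = (((0 - (3 - 1*3))*4)*3)*21 = (((0 - (3 - 3))*4)*3)*21 = (((0 - 1*0)*4)*3)*21 = (((0 + 0)*4)*3)*21 = ((0*4)*3)*21 = (0*3)*21 = 0*21 = 0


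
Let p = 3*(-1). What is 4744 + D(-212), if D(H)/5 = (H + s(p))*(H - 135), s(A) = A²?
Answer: 356949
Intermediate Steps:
p = -3
D(H) = 5*(-135 + H)*(9 + H) (D(H) = 5*((H + (-3)²)*(H - 135)) = 5*((H + 9)*(-135 + H)) = 5*((9 + H)*(-135 + H)) = 5*((-135 + H)*(9 + H)) = 5*(-135 + H)*(9 + H))
4744 + D(-212) = 4744 + (-6075 - 630*(-212) + 5*(-212)²) = 4744 + (-6075 + 133560 + 5*44944) = 4744 + (-6075 + 133560 + 224720) = 4744 + 352205 = 356949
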